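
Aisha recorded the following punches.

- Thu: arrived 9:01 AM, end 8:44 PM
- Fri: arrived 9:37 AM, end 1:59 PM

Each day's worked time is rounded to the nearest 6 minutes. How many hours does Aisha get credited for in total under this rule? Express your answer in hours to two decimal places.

Thu: 9:01 AM–8:44 PM = 11 h 43 min → rounds to 11 h 42 min
Fri: 9:37 AM–1:59 PM = 4 h 22 min → rounds to 4 h 24 min
Total credited: 16 h 6 min.

16.10 hours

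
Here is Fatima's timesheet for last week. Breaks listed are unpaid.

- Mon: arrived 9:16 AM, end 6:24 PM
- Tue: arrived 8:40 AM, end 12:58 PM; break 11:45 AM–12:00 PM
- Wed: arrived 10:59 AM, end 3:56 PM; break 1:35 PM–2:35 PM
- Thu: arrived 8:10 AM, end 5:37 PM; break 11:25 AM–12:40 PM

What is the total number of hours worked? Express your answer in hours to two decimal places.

25.33 hours

Mon: 9:16 AM–6:24 PM = 9 h 8 min
Tue: 8:40 AM–12:58 PM = 4 h 18 min; less 15 min break → 4 h 3 min
Wed: 10:59 AM–3:56 PM = 4 h 57 min; less 60 min break → 3 h 57 min
Thu: 8:10 AM–5:37 PM = 9 h 27 min; less 75 min break → 8 h 12 min
Total: 9 h 8 min + 4 h 3 min + 3 h 57 min + 8 h 12 min = 25 h 20 min.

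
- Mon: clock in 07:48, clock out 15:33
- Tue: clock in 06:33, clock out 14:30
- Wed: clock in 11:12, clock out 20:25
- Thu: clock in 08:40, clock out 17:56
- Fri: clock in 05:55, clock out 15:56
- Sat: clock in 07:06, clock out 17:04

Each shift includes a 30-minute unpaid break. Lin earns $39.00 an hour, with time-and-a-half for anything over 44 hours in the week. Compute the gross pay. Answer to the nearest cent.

Mon: 07:48–15:33 = 7 h 45 min; less 30 min break → 7 h 15 min
Tue: 06:33–14:30 = 7 h 57 min; less 30 min break → 7 h 27 min
Wed: 11:12–20:25 = 9 h 13 min; less 30 min break → 8 h 43 min
Thu: 08:40–17:56 = 9 h 16 min; less 30 min break → 8 h 46 min
Fri: 05:55–15:56 = 10 h 1 min; less 30 min break → 9 h 31 min
Sat: 07:06–17:04 = 9 h 58 min; less 30 min break → 9 h 28 min
Total worked: 51 h 10 min = 3070 min.
Regular 44 h 0 min = 2640 min at $39.00/h; overtime 7 h 10 min = 430 min at $58.50/h.
Pay = (2640 × $39.00 + 430 × $58.50) ÷ 60 = $2135.25.

$2135.25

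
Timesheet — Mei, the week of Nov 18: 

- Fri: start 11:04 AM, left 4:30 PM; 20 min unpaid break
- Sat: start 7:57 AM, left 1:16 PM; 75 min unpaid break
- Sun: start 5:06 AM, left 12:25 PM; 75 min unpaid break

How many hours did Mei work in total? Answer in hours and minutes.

Fri: 11:04 AM–4:30 PM = 5 h 26 min; less 20 min break → 5 h 6 min
Sat: 7:57 AM–1:16 PM = 5 h 19 min; less 75 min break → 4 h 4 min
Sun: 5:06 AM–12:25 PM = 7 h 19 min; less 75 min break → 6 h 4 min
Total: 5 h 6 min + 4 h 4 min + 6 h 4 min = 15 h 14 min.

15 h 14 min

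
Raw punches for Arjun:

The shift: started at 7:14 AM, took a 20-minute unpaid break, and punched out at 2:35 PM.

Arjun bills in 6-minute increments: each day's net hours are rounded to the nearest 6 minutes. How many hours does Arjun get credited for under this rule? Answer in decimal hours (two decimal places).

The shift: 7:14 AM–2:35 PM = 7 h 21 min − 20 min = 7 h 1 min → rounds to 7 h 0 min

7.00 hours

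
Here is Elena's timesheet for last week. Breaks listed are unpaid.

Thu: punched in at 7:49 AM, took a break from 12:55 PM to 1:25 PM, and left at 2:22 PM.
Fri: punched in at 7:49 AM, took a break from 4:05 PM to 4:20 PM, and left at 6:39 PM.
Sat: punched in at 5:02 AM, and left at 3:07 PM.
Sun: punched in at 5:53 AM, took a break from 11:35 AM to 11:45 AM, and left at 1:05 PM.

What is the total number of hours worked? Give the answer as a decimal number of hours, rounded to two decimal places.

33.75 hours

Thu: 7:49 AM–2:22 PM = 6 h 33 min; less 30 min break → 6 h 3 min
Fri: 7:49 AM–6:39 PM = 10 h 50 min; less 15 min break → 10 h 35 min
Sat: 5:02 AM–3:07 PM = 10 h 5 min
Sun: 5:53 AM–1:05 PM = 7 h 12 min; less 10 min break → 7 h 2 min
Total: 6 h 3 min + 10 h 35 min + 10 h 5 min + 7 h 2 min = 33 h 45 min.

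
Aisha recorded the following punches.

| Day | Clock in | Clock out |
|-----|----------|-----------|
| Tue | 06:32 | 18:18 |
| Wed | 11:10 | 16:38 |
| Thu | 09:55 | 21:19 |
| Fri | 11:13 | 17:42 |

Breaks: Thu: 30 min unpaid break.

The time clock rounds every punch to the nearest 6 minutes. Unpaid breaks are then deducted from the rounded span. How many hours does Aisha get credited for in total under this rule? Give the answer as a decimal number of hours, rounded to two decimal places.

34.60 hours

Tue: in 06:32→06:30, out 18:18→18:18; 11 h 48 min
Wed: in 11:10→11:12, out 16:38→16:36; 5 h 24 min
Thu: in 09:55→09:54, out 21:19→21:18; 11 h 24 min − 30 min = 10 h 54 min
Fri: in 11:13→11:12, out 17:42→17:42; 6 h 30 min
Total credited: 34 h 36 min.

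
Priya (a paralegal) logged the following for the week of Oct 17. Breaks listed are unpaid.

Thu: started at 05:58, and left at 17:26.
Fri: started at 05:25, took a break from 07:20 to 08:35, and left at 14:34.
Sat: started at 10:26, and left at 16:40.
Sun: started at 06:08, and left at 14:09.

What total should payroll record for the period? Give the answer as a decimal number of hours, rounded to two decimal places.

33.62 hours

Thu: 05:58–17:26 = 11 h 28 min
Fri: 05:25–14:34 = 9 h 9 min; less 75 min break → 7 h 54 min
Sat: 10:26–16:40 = 6 h 14 min
Sun: 06:08–14:09 = 8 h 1 min
Total: 11 h 28 min + 7 h 54 min + 6 h 14 min + 8 h 1 min = 33 h 37 min.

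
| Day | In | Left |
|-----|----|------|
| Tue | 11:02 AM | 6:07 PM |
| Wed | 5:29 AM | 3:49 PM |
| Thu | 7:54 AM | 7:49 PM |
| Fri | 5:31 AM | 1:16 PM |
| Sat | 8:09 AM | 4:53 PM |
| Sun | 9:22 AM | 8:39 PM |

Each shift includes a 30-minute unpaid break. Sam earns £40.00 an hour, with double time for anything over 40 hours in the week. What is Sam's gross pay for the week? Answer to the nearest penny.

£2728.00

Tue: 11:02 AM–6:07 PM = 7 h 5 min; less 30 min break → 6 h 35 min
Wed: 5:29 AM–3:49 PM = 10 h 20 min; less 30 min break → 9 h 50 min
Thu: 7:54 AM–7:49 PM = 11 h 55 min; less 30 min break → 11 h 25 min
Fri: 5:31 AM–1:16 PM = 7 h 45 min; less 30 min break → 7 h 15 min
Sat: 8:09 AM–4:53 PM = 8 h 44 min; less 30 min break → 8 h 14 min
Sun: 9:22 AM–8:39 PM = 11 h 17 min; less 30 min break → 10 h 47 min
Total worked: 54 h 6 min = 3246 min.
Regular 40 h 0 min = 2400 min at £40.00/h; overtime 14 h 6 min = 846 min at £80.00/h.
Pay = (2400 × £40.00 + 846 × £80.00) ÷ 60 = £2728.00.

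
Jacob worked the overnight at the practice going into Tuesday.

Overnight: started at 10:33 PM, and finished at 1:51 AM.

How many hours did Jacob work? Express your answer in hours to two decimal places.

Overnight: 10:33 PM → midnight = 1 h 27 min; midnight → 1:51 AM = 1 h 51 min; span 3 h 18 min

3.30 hours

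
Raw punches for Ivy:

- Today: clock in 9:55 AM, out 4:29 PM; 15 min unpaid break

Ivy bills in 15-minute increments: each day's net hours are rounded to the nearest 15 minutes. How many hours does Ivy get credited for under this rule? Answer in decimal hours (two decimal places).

6.25 hours

Today: 9:55 AM–4:29 PM = 6 h 34 min − 15 min = 6 h 19 min → rounds to 6 h 15 min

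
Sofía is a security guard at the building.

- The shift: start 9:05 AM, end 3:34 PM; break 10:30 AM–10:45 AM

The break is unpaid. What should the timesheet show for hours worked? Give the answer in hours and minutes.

6 h 14 min

The shift: 9:05 AM–3:34 PM = 6 h 29 min; less 15 min break → 6 h 14 min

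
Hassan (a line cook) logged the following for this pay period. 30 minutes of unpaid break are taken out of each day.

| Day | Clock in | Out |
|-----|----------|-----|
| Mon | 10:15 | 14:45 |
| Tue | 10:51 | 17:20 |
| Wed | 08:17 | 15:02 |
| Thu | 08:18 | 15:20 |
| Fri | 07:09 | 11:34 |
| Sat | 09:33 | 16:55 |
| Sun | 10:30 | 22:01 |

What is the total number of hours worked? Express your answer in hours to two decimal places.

Mon: 10:15–14:45 = 4 h 30 min; less 30 min break → 4 h 0 min
Tue: 10:51–17:20 = 6 h 29 min; less 30 min break → 5 h 59 min
Wed: 08:17–15:02 = 6 h 45 min; less 30 min break → 6 h 15 min
Thu: 08:18–15:20 = 7 h 2 min; less 30 min break → 6 h 32 min
Fri: 07:09–11:34 = 4 h 25 min; less 30 min break → 3 h 55 min
Sat: 09:33–16:55 = 7 h 22 min; less 30 min break → 6 h 52 min
Sun: 10:30–22:01 = 11 h 31 min; less 30 min break → 11 h 1 min
Total: 4 h 0 min + 5 h 59 min + 6 h 15 min + 6 h 32 min + 3 h 55 min + 6 h 52 min + 11 h 1 min = 44 h 34 min.

44.57 hours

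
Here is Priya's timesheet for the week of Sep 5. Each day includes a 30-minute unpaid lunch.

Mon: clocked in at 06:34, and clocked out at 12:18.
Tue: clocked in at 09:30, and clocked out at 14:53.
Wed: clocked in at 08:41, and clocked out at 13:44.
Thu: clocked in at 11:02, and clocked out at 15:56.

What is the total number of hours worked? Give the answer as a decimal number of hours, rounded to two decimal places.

19.07 hours

Mon: 06:34–12:18 = 5 h 44 min; less 30 min break → 5 h 14 min
Tue: 09:30–14:53 = 5 h 23 min; less 30 min break → 4 h 53 min
Wed: 08:41–13:44 = 5 h 3 min; less 30 min break → 4 h 33 min
Thu: 11:02–15:56 = 4 h 54 min; less 30 min break → 4 h 24 min
Total: 5 h 14 min + 4 h 53 min + 4 h 33 min + 4 h 24 min = 19 h 4 min.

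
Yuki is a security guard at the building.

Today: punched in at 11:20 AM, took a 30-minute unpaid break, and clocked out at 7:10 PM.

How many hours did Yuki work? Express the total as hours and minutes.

7 h 20 min

Today: 11:20 AM–7:10 PM = 7 h 50 min; less 30 min break → 7 h 20 min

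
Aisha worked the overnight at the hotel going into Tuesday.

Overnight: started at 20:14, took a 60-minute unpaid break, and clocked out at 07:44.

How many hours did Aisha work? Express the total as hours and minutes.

10 h 30 min

Overnight: 20:14 → midnight = 3 h 46 min; midnight → 07:44 = 7 h 44 min; span 11 h 30 min; less 60 min break → 10 h 30 min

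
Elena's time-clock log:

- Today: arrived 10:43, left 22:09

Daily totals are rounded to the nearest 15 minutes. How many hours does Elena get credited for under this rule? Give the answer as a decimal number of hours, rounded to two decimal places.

11.50 hours

Today: 10:43–22:09 = 11 h 26 min → rounds to 11 h 30 min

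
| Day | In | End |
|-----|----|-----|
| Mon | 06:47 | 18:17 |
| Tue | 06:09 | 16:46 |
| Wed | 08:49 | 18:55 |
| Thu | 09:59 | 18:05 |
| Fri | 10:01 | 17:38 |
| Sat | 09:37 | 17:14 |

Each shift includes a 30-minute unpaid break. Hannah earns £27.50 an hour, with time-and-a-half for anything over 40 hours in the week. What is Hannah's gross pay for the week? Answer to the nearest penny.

Mon: 06:47–18:17 = 11 h 30 min; less 30 min break → 11 h 0 min
Tue: 06:09–16:46 = 10 h 37 min; less 30 min break → 10 h 7 min
Wed: 08:49–18:55 = 10 h 6 min; less 30 min break → 9 h 36 min
Thu: 09:59–18:05 = 8 h 6 min; less 30 min break → 7 h 36 min
Fri: 10:01–17:38 = 7 h 37 min; less 30 min break → 7 h 7 min
Sat: 09:37–17:14 = 7 h 37 min; less 30 min break → 7 h 7 min
Total worked: 52 h 33 min = 3153 min.
Regular 40 h 0 min = 2400 min at £27.50/h; overtime 12 h 33 min = 753 min at £41.25/h.
Pay = (2400 × £27.50 + 753 × £41.25) ÷ 60 = £1617.69.

£1617.69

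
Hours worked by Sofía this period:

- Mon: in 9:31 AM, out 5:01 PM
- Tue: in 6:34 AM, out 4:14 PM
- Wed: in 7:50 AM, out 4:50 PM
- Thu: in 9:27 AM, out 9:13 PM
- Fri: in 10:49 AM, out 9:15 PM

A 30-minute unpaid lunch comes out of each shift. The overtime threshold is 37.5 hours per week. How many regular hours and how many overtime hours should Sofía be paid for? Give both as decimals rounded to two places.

Regular 37.50 hours, overtime 8.37 hours

Mon: 9:31 AM–5:01 PM = 7 h 30 min; less 30 min break → 7 h 0 min
Tue: 6:34 AM–4:14 PM = 9 h 40 min; less 30 min break → 9 h 10 min
Wed: 7:50 AM–4:50 PM = 9 h 0 min; less 30 min break → 8 h 30 min
Thu: 9:27 AM–9:13 PM = 11 h 46 min; less 30 min break → 11 h 16 min
Fri: 10:49 AM–9:15 PM = 10 h 26 min; less 30 min break → 9 h 56 min
Total worked: 45 h 52 min = 45.87 h.
Threshold 37.5 h → overtime 8 h 22 min, regular 37 h 30 min.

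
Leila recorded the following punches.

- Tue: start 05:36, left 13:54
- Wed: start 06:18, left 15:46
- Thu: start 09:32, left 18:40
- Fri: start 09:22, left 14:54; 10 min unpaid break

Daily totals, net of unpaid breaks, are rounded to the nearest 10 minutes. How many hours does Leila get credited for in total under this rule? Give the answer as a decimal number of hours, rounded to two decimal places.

32.33 hours

Tue: 05:36–13:54 = 8 h 18 min → rounds to 8 h 20 min
Wed: 06:18–15:46 = 9 h 28 min → rounds to 9 h 30 min
Thu: 09:32–18:40 = 9 h 8 min → rounds to 9 h 10 min
Fri: 09:22–14:54 = 5 h 32 min − 10 min = 5 h 22 min → rounds to 5 h 20 min
Total credited: 32 h 20 min.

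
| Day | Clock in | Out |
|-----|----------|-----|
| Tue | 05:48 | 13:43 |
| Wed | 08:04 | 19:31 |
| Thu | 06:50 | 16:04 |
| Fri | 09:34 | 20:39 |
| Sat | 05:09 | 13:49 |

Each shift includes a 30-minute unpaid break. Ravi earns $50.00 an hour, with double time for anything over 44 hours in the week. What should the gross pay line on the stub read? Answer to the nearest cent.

Tue: 05:48–13:43 = 7 h 55 min; less 30 min break → 7 h 25 min
Wed: 08:04–19:31 = 11 h 27 min; less 30 min break → 10 h 57 min
Thu: 06:50–16:04 = 9 h 14 min; less 30 min break → 8 h 44 min
Fri: 09:34–20:39 = 11 h 5 min; less 30 min break → 10 h 35 min
Sat: 05:09–13:49 = 8 h 40 min; less 30 min break → 8 h 10 min
Total worked: 45 h 51 min = 2751 min.
Regular 44 h 0 min = 2640 min at $50.00/h; overtime 1 h 51 min = 111 min at $100.00/h.
Pay = (2640 × $50.00 + 111 × $100.00) ÷ 60 = $2385.00.

$2385.00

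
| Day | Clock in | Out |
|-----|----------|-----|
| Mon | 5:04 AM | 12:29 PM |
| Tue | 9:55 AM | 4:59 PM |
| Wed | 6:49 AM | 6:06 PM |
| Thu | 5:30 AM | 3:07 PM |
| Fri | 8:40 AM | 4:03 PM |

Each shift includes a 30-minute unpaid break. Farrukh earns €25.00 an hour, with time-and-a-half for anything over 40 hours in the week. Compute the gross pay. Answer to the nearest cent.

€1010.00

Mon: 5:04 AM–12:29 PM = 7 h 25 min; less 30 min break → 6 h 55 min
Tue: 9:55 AM–4:59 PM = 7 h 4 min; less 30 min break → 6 h 34 min
Wed: 6:49 AM–6:06 PM = 11 h 17 min; less 30 min break → 10 h 47 min
Thu: 5:30 AM–3:07 PM = 9 h 37 min; less 30 min break → 9 h 7 min
Fri: 8:40 AM–4:03 PM = 7 h 23 min; less 30 min break → 6 h 53 min
Total worked: 40 h 16 min = 2416 min.
Regular 40 h 0 min = 2400 min at €25.00/h; overtime 0 h 16 min = 16 min at €37.50/h.
Pay = (2400 × €25.00 + 16 × €37.50) ÷ 60 = €1010.00.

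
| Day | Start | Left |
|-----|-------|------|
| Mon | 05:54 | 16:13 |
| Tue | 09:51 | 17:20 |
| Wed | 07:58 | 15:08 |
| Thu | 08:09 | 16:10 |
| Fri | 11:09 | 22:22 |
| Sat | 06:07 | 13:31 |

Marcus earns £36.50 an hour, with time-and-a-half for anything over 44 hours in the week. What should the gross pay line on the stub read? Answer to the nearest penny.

Mon: 05:54–16:13 = 10 h 19 min
Tue: 09:51–17:20 = 7 h 29 min
Wed: 07:58–15:08 = 7 h 10 min
Thu: 08:09–16:10 = 8 h 1 min
Fri: 11:09–22:22 = 11 h 13 min
Sat: 06:07–13:31 = 7 h 24 min
Total worked: 51 h 36 min = 3096 min.
Regular 44 h 0 min = 2640 min at £36.50/h; overtime 7 h 36 min = 456 min at £54.75/h.
Pay = (2640 × £36.50 + 456 × £54.75) ÷ 60 = £2022.10.

£2022.10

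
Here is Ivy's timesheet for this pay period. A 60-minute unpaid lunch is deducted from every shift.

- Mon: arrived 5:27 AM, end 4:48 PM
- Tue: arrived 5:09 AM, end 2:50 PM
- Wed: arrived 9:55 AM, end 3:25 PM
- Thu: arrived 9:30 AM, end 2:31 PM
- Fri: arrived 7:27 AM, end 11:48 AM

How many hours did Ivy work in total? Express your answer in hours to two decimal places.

Mon: 5:27 AM–4:48 PM = 11 h 21 min; less 60 min break → 10 h 21 min
Tue: 5:09 AM–2:50 PM = 9 h 41 min; less 60 min break → 8 h 41 min
Wed: 9:55 AM–3:25 PM = 5 h 30 min; less 60 min break → 4 h 30 min
Thu: 9:30 AM–2:31 PM = 5 h 1 min; less 60 min break → 4 h 1 min
Fri: 7:27 AM–11:48 AM = 4 h 21 min; less 60 min break → 3 h 21 min
Total: 10 h 21 min + 8 h 41 min + 4 h 30 min + 4 h 1 min + 3 h 21 min = 30 h 54 min.

30.90 hours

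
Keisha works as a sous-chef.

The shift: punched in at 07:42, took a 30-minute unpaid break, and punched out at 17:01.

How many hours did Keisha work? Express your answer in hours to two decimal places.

The shift: 07:42–17:01 = 9 h 19 min; less 30 min break → 8 h 49 min

8.82 hours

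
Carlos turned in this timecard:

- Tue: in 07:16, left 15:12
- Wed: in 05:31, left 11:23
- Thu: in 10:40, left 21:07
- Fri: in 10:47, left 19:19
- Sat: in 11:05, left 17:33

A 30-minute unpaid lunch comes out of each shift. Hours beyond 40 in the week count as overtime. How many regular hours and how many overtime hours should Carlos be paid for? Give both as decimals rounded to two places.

Tue: 07:16–15:12 = 7 h 56 min; less 30 min break → 7 h 26 min
Wed: 05:31–11:23 = 5 h 52 min; less 30 min break → 5 h 22 min
Thu: 10:40–21:07 = 10 h 27 min; less 30 min break → 9 h 57 min
Fri: 10:47–19:19 = 8 h 32 min; less 30 min break → 8 h 2 min
Sat: 11:05–17:33 = 6 h 28 min; less 30 min break → 5 h 58 min
Total worked: 36 h 45 min = 36.75 h.
Threshold 40 h → overtime 0 h 0 min, regular 36 h 45 min.

Regular 36.75 hours, overtime 0.00 hours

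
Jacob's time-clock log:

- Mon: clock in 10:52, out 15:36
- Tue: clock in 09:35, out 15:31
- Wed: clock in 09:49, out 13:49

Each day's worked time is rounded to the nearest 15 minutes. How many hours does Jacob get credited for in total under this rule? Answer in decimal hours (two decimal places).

14.75 hours

Mon: 10:52–15:36 = 4 h 44 min → rounds to 4 h 45 min
Tue: 09:35–15:31 = 5 h 56 min → rounds to 6 h 0 min
Wed: 09:49–13:49 = 4 h 0 min → rounds to 4 h 0 min
Total credited: 14 h 45 min.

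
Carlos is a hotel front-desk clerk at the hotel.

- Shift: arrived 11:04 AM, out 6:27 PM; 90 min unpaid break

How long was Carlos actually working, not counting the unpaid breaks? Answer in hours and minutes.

Shift: 11:04 AM–6:27 PM = 7 h 23 min; less 90 min break → 5 h 53 min

5 h 53 min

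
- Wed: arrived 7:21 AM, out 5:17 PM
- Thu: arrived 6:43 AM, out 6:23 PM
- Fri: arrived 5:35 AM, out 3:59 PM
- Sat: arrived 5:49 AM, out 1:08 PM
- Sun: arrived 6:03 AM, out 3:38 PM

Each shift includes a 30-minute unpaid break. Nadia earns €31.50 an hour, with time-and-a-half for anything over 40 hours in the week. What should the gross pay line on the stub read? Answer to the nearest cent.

Wed: 7:21 AM–5:17 PM = 9 h 56 min; less 30 min break → 9 h 26 min
Thu: 6:43 AM–6:23 PM = 11 h 40 min; less 30 min break → 11 h 10 min
Fri: 5:35 AM–3:59 PM = 10 h 24 min; less 30 min break → 9 h 54 min
Sat: 5:49 AM–1:08 PM = 7 h 19 min; less 30 min break → 6 h 49 min
Sun: 6:03 AM–3:38 PM = 9 h 35 min; less 30 min break → 9 h 5 min
Total worked: 46 h 24 min = 2784 min.
Regular 40 h 0 min = 2400 min at €31.50/h; overtime 6 h 24 min = 384 min at €47.25/h.
Pay = (2400 × €31.50 + 384 × €47.25) ÷ 60 = €1562.40.

€1562.40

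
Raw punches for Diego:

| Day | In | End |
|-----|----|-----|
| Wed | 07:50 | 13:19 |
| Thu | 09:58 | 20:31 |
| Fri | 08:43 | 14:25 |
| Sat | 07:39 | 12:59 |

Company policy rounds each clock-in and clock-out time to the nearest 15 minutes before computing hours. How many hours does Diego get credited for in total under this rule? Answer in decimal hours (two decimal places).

27.00 hours

Wed: in 07:50→07:45, out 13:19→13:15; 5 h 30 min
Thu: in 09:58→10:00, out 20:31→20:30; 10 h 30 min
Fri: in 08:43→08:45, out 14:25→14:30; 5 h 45 min
Sat: in 07:39→07:45, out 12:59→13:00; 5 h 15 min
Total credited: 27 h 0 min.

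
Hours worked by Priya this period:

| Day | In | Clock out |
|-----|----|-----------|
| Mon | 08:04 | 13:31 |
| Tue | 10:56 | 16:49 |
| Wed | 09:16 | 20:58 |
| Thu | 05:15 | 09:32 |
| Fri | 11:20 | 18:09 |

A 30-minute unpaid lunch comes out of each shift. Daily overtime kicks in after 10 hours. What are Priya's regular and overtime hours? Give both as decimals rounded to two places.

Regular 30.43 hours, overtime 1.20 hours

Mon: 08:04–13:31 = 5 h 27 min; less 30 min break → 4 h 57 min
Tue: 10:56–16:49 = 5 h 53 min; less 30 min break → 5 h 23 min
Wed: 09:16–20:58 = 11 h 42 min; less 30 min break → 11 h 12 min
Thu: 05:15–09:32 = 4 h 17 min; less 30 min break → 3 h 47 min
Fri: 11:20–18:09 = 6 h 49 min; less 30 min break → 6 h 19 min
Mon reg 4 h 57 min / OT 0 h 0 min; Tue reg 5 h 23 min / OT 0 h 0 min; Wed reg 10 h 0 min / OT 1 h 12 min; Thu reg 3 h 47 min / OT 0 h 0 min; Fri reg 6 h 19 min / OT 0 h 0 min.
Totals: regular 30 h 26 min, overtime 1 h 12 min.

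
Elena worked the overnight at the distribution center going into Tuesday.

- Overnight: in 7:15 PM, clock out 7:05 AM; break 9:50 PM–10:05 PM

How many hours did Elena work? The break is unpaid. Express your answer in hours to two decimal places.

Overnight: 7:15 PM → midnight = 4 h 45 min; midnight → 7:05 AM = 7 h 5 min; span 11 h 50 min; less 15 min break → 11 h 35 min

11.58 hours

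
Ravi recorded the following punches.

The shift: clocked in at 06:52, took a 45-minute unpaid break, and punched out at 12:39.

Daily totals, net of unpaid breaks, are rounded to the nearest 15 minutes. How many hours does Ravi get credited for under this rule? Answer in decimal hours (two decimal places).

5.00 hours

The shift: 06:52–12:39 = 5 h 47 min − 45 min = 5 h 2 min → rounds to 5 h 0 min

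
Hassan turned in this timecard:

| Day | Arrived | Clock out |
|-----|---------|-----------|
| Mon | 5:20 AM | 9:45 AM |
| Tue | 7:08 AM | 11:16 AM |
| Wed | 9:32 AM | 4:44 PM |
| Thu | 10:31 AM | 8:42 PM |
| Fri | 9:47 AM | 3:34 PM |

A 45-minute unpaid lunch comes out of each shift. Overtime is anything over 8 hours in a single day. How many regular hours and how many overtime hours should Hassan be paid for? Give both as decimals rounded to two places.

Regular 26.53 hours, overtime 1.43 hours

Mon: 5:20 AM–9:45 AM = 4 h 25 min; less 45 min break → 3 h 40 min
Tue: 7:08 AM–11:16 AM = 4 h 8 min; less 45 min break → 3 h 23 min
Wed: 9:32 AM–4:44 PM = 7 h 12 min; less 45 min break → 6 h 27 min
Thu: 10:31 AM–8:42 PM = 10 h 11 min; less 45 min break → 9 h 26 min
Fri: 9:47 AM–3:34 PM = 5 h 47 min; less 45 min break → 5 h 2 min
Mon reg 3 h 40 min / OT 0 h 0 min; Tue reg 3 h 23 min / OT 0 h 0 min; Wed reg 6 h 27 min / OT 0 h 0 min; Thu reg 8 h 0 min / OT 1 h 26 min; Fri reg 5 h 2 min / OT 0 h 0 min.
Totals: regular 26 h 32 min, overtime 1 h 26 min.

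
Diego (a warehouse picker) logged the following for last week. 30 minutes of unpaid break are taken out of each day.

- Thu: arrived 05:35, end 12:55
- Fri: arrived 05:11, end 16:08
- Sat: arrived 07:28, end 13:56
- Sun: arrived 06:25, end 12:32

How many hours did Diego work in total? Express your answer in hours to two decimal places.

Thu: 05:35–12:55 = 7 h 20 min; less 30 min break → 6 h 50 min
Fri: 05:11–16:08 = 10 h 57 min; less 30 min break → 10 h 27 min
Sat: 07:28–13:56 = 6 h 28 min; less 30 min break → 5 h 58 min
Sun: 06:25–12:32 = 6 h 7 min; less 30 min break → 5 h 37 min
Total: 6 h 50 min + 10 h 27 min + 5 h 58 min + 5 h 37 min = 28 h 52 min.

28.87 hours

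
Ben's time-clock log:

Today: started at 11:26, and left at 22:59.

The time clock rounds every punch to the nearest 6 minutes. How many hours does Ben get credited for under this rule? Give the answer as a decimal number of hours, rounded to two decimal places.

Today: in 11:26→11:24, out 22:59→23:00; 11 h 36 min

11.60 hours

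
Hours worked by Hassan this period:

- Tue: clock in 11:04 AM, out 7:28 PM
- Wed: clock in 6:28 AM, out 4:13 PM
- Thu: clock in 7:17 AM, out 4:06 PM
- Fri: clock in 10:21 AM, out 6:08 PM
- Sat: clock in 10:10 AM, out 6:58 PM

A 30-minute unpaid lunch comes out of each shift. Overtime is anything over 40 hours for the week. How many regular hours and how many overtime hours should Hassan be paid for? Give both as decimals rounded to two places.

Regular 40.00 hours, overtime 1.05 hours

Tue: 11:04 AM–7:28 PM = 8 h 24 min; less 30 min break → 7 h 54 min
Wed: 6:28 AM–4:13 PM = 9 h 45 min; less 30 min break → 9 h 15 min
Thu: 7:17 AM–4:06 PM = 8 h 49 min; less 30 min break → 8 h 19 min
Fri: 10:21 AM–6:08 PM = 7 h 47 min; less 30 min break → 7 h 17 min
Sat: 10:10 AM–6:58 PM = 8 h 48 min; less 30 min break → 8 h 18 min
Total worked: 41 h 3 min = 41.05 h.
Threshold 40 h → overtime 1 h 3 min, regular 40 h 0 min.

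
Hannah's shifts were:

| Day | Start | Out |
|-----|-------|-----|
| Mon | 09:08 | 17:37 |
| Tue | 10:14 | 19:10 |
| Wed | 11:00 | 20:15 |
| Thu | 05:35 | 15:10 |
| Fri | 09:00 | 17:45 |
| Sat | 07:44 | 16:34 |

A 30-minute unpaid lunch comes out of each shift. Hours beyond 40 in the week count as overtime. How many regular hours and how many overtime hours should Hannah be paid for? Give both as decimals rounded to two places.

Regular 40.00 hours, overtime 10.83 hours

Mon: 09:08–17:37 = 8 h 29 min; less 30 min break → 7 h 59 min
Tue: 10:14–19:10 = 8 h 56 min; less 30 min break → 8 h 26 min
Wed: 11:00–20:15 = 9 h 15 min; less 30 min break → 8 h 45 min
Thu: 05:35–15:10 = 9 h 35 min; less 30 min break → 9 h 5 min
Fri: 09:00–17:45 = 8 h 45 min; less 30 min break → 8 h 15 min
Sat: 07:44–16:34 = 8 h 50 min; less 30 min break → 8 h 20 min
Total worked: 50 h 50 min = 50.83 h.
Threshold 40 h → overtime 10 h 50 min, regular 40 h 0 min.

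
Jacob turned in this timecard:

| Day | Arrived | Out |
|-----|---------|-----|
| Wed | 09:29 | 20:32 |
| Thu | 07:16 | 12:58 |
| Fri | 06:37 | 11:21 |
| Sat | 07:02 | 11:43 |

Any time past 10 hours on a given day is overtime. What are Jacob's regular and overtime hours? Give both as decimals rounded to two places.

Regular 25.12 hours, overtime 1.05 hours

Wed: 09:29–20:32 = 11 h 3 min
Thu: 07:16–12:58 = 5 h 42 min
Fri: 06:37–11:21 = 4 h 44 min
Sat: 07:02–11:43 = 4 h 41 min
Wed reg 10 h 0 min / OT 1 h 3 min; Thu reg 5 h 42 min / OT 0 h 0 min; Fri reg 4 h 44 min / OT 0 h 0 min; Sat reg 4 h 41 min / OT 0 h 0 min.
Totals: regular 25 h 7 min, overtime 1 h 3 min.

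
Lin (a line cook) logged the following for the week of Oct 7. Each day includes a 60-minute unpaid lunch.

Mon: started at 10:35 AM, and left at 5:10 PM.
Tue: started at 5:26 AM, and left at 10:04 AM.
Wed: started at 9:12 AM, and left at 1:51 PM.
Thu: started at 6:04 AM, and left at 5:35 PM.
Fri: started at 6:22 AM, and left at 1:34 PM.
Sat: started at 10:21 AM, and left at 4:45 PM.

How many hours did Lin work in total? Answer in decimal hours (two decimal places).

34.98 hours

Mon: 10:35 AM–5:10 PM = 6 h 35 min; less 60 min break → 5 h 35 min
Tue: 5:26 AM–10:04 AM = 4 h 38 min; less 60 min break → 3 h 38 min
Wed: 9:12 AM–1:51 PM = 4 h 39 min; less 60 min break → 3 h 39 min
Thu: 6:04 AM–5:35 PM = 11 h 31 min; less 60 min break → 10 h 31 min
Fri: 6:22 AM–1:34 PM = 7 h 12 min; less 60 min break → 6 h 12 min
Sat: 10:21 AM–4:45 PM = 6 h 24 min; less 60 min break → 5 h 24 min
Total: 5 h 35 min + 3 h 38 min + 3 h 39 min + 10 h 31 min + 6 h 12 min + 5 h 24 min = 34 h 59 min.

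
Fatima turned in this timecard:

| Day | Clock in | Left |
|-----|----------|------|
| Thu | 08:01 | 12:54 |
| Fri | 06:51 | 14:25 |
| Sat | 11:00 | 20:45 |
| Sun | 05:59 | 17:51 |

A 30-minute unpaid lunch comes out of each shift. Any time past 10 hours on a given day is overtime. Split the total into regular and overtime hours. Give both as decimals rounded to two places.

Regular 30.70 hours, overtime 1.37 hours

Thu: 08:01–12:54 = 4 h 53 min; less 30 min break → 4 h 23 min
Fri: 06:51–14:25 = 7 h 34 min; less 30 min break → 7 h 4 min
Sat: 11:00–20:45 = 9 h 45 min; less 30 min break → 9 h 15 min
Sun: 05:59–17:51 = 11 h 52 min; less 30 min break → 11 h 22 min
Thu reg 4 h 23 min / OT 0 h 0 min; Fri reg 7 h 4 min / OT 0 h 0 min; Sat reg 9 h 15 min / OT 0 h 0 min; Sun reg 10 h 0 min / OT 1 h 22 min.
Totals: regular 30 h 42 min, overtime 1 h 22 min.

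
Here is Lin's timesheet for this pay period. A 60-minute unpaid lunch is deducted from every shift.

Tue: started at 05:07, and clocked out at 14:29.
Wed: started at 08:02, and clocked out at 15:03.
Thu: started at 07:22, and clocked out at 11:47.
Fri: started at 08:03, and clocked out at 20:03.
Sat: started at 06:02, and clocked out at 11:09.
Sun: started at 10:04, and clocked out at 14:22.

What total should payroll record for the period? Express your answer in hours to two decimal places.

36.22 hours

Tue: 05:07–14:29 = 9 h 22 min; less 60 min break → 8 h 22 min
Wed: 08:02–15:03 = 7 h 1 min; less 60 min break → 6 h 1 min
Thu: 07:22–11:47 = 4 h 25 min; less 60 min break → 3 h 25 min
Fri: 08:03–20:03 = 12 h 0 min; less 60 min break → 11 h 0 min
Sat: 06:02–11:09 = 5 h 7 min; less 60 min break → 4 h 7 min
Sun: 10:04–14:22 = 4 h 18 min; less 60 min break → 3 h 18 min
Total: 8 h 22 min + 6 h 1 min + 3 h 25 min + 11 h 0 min + 4 h 7 min + 3 h 18 min = 36 h 13 min.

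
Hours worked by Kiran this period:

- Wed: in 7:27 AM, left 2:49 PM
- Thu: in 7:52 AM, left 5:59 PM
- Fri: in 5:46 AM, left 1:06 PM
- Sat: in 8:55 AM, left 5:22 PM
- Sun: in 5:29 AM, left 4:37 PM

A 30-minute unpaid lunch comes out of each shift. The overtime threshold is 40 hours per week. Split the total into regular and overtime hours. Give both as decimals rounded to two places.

Regular 40.00 hours, overtime 1.90 hours

Wed: 7:27 AM–2:49 PM = 7 h 22 min; less 30 min break → 6 h 52 min
Thu: 7:52 AM–5:59 PM = 10 h 7 min; less 30 min break → 9 h 37 min
Fri: 5:46 AM–1:06 PM = 7 h 20 min; less 30 min break → 6 h 50 min
Sat: 8:55 AM–5:22 PM = 8 h 27 min; less 30 min break → 7 h 57 min
Sun: 5:29 AM–4:37 PM = 11 h 8 min; less 30 min break → 10 h 38 min
Total worked: 41 h 54 min = 41.90 h.
Threshold 40 h → overtime 1 h 54 min, regular 40 h 0 min.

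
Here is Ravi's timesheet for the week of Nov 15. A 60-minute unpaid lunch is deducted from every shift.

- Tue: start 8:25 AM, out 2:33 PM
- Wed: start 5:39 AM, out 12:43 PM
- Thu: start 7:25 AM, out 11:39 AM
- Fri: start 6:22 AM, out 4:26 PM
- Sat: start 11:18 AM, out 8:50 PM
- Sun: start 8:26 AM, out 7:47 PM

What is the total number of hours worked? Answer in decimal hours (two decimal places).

42.38 hours

Tue: 8:25 AM–2:33 PM = 6 h 8 min; less 60 min break → 5 h 8 min
Wed: 5:39 AM–12:43 PM = 7 h 4 min; less 60 min break → 6 h 4 min
Thu: 7:25 AM–11:39 AM = 4 h 14 min; less 60 min break → 3 h 14 min
Fri: 6:22 AM–4:26 PM = 10 h 4 min; less 60 min break → 9 h 4 min
Sat: 11:18 AM–8:50 PM = 9 h 32 min; less 60 min break → 8 h 32 min
Sun: 8:26 AM–7:47 PM = 11 h 21 min; less 60 min break → 10 h 21 min
Total: 5 h 8 min + 6 h 4 min + 3 h 14 min + 9 h 4 min + 8 h 32 min + 10 h 21 min = 42 h 23 min.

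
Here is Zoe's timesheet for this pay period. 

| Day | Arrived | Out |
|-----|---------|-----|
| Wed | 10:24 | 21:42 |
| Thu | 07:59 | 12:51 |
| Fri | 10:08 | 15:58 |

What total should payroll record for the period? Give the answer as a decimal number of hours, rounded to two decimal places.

Wed: 10:24–21:42 = 11 h 18 min
Thu: 07:59–12:51 = 4 h 52 min
Fri: 10:08–15:58 = 5 h 50 min
Total: 11 h 18 min + 4 h 52 min + 5 h 50 min = 22 h 0 min.

22.00 hours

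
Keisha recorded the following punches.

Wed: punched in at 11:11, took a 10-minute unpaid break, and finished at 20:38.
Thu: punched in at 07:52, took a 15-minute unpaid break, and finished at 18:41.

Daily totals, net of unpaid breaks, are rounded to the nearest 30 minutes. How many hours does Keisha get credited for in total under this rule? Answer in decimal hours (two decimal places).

Wed: 11:11–20:38 = 9 h 27 min − 10 min = 9 h 17 min → rounds to 9 h 30 min
Thu: 07:52–18:41 = 10 h 49 min − 15 min = 10 h 34 min → rounds to 10 h 30 min
Total credited: 20 h 0 min.

20.00 hours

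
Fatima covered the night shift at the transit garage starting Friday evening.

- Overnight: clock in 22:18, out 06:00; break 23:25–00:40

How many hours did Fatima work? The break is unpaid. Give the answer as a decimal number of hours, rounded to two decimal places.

6.45 hours

Overnight: 22:18 → midnight = 1 h 42 min; midnight → 06:00 = 6 h 0 min; span 7 h 42 min; less 75 min break → 6 h 27 min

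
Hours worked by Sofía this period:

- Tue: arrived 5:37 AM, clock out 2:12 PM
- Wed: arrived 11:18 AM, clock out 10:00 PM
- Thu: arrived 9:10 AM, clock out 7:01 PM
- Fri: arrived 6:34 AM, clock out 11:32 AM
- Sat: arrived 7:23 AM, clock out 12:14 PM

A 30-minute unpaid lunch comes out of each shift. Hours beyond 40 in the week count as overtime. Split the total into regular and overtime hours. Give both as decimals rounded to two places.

Tue: 5:37 AM–2:12 PM = 8 h 35 min; less 30 min break → 8 h 5 min
Wed: 11:18 AM–10:00 PM = 10 h 42 min; less 30 min break → 10 h 12 min
Thu: 9:10 AM–7:01 PM = 9 h 51 min; less 30 min break → 9 h 21 min
Fri: 6:34 AM–11:32 AM = 4 h 58 min; less 30 min break → 4 h 28 min
Sat: 7:23 AM–12:14 PM = 4 h 51 min; less 30 min break → 4 h 21 min
Total worked: 36 h 27 min = 36.45 h.
Threshold 40 h → overtime 0 h 0 min, regular 36 h 27 min.

Regular 36.45 hours, overtime 0.00 hours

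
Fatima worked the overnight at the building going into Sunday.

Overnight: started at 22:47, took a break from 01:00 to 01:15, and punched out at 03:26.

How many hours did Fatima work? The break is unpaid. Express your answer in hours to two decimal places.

Overnight: 22:47 → midnight = 1 h 13 min; midnight → 03:26 = 3 h 26 min; span 4 h 39 min; less 15 min break → 4 h 24 min

4.40 hours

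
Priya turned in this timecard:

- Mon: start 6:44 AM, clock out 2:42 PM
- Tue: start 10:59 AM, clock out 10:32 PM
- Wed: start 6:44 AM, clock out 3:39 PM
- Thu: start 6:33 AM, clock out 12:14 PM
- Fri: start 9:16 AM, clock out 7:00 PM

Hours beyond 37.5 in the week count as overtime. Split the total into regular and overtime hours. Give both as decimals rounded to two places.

Mon: 6:44 AM–2:42 PM = 7 h 58 min
Tue: 10:59 AM–10:32 PM = 11 h 33 min
Wed: 6:44 AM–3:39 PM = 8 h 55 min
Thu: 6:33 AM–12:14 PM = 5 h 41 min
Fri: 9:16 AM–7:00 PM = 9 h 44 min
Total worked: 43 h 51 min = 43.85 h.
Threshold 37.5 h → overtime 6 h 21 min, regular 37 h 30 min.

Regular 37.50 hours, overtime 6.35 hours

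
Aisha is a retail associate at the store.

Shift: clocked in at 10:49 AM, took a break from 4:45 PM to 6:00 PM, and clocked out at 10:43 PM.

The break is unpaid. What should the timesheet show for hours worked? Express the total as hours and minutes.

Shift: 10:49 AM–10:43 PM = 11 h 54 min; less 75 min break → 10 h 39 min

10 h 39 min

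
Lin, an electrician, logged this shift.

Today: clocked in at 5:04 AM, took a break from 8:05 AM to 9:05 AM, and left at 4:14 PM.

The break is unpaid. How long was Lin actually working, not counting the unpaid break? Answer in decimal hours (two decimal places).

Today: 5:04 AM–4:14 PM = 11 h 10 min; less 60 min break → 10 h 10 min

10.17 hours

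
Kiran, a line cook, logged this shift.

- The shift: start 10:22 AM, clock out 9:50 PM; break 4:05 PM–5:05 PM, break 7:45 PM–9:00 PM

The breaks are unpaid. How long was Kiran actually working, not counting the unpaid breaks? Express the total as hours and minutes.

9 h 13 min

The shift: 10:22 AM–9:50 PM = 11 h 28 min; less 135 min break → 9 h 13 min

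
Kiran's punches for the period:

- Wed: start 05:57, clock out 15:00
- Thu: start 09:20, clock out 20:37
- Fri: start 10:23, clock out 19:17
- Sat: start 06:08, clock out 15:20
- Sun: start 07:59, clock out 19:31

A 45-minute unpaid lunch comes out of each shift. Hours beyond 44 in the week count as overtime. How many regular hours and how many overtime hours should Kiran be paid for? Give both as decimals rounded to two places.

Regular 44.00 hours, overtime 2.22 hours

Wed: 05:57–15:00 = 9 h 3 min; less 45 min break → 8 h 18 min
Thu: 09:20–20:37 = 11 h 17 min; less 45 min break → 10 h 32 min
Fri: 10:23–19:17 = 8 h 54 min; less 45 min break → 8 h 9 min
Sat: 06:08–15:20 = 9 h 12 min; less 45 min break → 8 h 27 min
Sun: 07:59–19:31 = 11 h 32 min; less 45 min break → 10 h 47 min
Total worked: 46 h 13 min = 46.22 h.
Threshold 44 h → overtime 2 h 13 min, regular 44 h 0 min.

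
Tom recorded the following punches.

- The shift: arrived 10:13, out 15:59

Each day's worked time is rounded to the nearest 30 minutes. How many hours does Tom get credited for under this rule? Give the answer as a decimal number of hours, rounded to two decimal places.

The shift: 10:13–15:59 = 5 h 46 min → rounds to 6 h 0 min

6.00 hours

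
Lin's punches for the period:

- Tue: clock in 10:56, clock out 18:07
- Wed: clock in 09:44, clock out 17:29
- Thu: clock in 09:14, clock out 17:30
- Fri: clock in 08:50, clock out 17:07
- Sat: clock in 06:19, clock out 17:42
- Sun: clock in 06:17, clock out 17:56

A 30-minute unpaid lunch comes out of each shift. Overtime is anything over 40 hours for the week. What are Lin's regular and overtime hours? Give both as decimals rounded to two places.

Tue: 10:56–18:07 = 7 h 11 min; less 30 min break → 6 h 41 min
Wed: 09:44–17:29 = 7 h 45 min; less 30 min break → 7 h 15 min
Thu: 09:14–17:30 = 8 h 16 min; less 30 min break → 7 h 46 min
Fri: 08:50–17:07 = 8 h 17 min; less 30 min break → 7 h 47 min
Sat: 06:19–17:42 = 11 h 23 min; less 30 min break → 10 h 53 min
Sun: 06:17–17:56 = 11 h 39 min; less 30 min break → 11 h 9 min
Total worked: 51 h 31 min = 51.52 h.
Threshold 40 h → overtime 11 h 31 min, regular 40 h 0 min.

Regular 40.00 hours, overtime 11.52 hours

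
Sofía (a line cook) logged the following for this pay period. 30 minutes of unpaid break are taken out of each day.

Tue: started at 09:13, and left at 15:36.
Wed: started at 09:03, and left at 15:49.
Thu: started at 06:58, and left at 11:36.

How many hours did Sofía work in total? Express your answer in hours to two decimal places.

16.28 hours

Tue: 09:13–15:36 = 6 h 23 min; less 30 min break → 5 h 53 min
Wed: 09:03–15:49 = 6 h 46 min; less 30 min break → 6 h 16 min
Thu: 06:58–11:36 = 4 h 38 min; less 30 min break → 4 h 8 min
Total: 5 h 53 min + 6 h 16 min + 4 h 8 min = 16 h 17 min.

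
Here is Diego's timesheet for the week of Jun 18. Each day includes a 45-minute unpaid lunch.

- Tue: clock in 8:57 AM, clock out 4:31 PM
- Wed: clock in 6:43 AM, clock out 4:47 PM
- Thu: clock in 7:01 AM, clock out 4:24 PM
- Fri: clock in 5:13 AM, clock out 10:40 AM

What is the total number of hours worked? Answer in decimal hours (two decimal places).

29.47 hours

Tue: 8:57 AM–4:31 PM = 7 h 34 min; less 45 min break → 6 h 49 min
Wed: 6:43 AM–4:47 PM = 10 h 4 min; less 45 min break → 9 h 19 min
Thu: 7:01 AM–4:24 PM = 9 h 23 min; less 45 min break → 8 h 38 min
Fri: 5:13 AM–10:40 AM = 5 h 27 min; less 45 min break → 4 h 42 min
Total: 6 h 49 min + 9 h 19 min + 8 h 38 min + 4 h 42 min = 29 h 28 min.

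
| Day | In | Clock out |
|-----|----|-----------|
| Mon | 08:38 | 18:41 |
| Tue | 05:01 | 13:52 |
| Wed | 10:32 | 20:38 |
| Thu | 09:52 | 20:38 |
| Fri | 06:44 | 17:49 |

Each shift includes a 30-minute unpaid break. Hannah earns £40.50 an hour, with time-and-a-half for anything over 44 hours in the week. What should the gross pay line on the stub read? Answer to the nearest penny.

Mon: 08:38–18:41 = 10 h 3 min; less 30 min break → 9 h 33 min
Tue: 05:01–13:52 = 8 h 51 min; less 30 min break → 8 h 21 min
Wed: 10:32–20:38 = 10 h 6 min; less 30 min break → 9 h 36 min
Thu: 09:52–20:38 = 10 h 46 min; less 30 min break → 10 h 16 min
Fri: 06:44–17:49 = 11 h 5 min; less 30 min break → 10 h 35 min
Total worked: 48 h 21 min = 2901 min.
Regular 44 h 0 min = 2640 min at £40.50/h; overtime 4 h 21 min = 261 min at £60.75/h.
Pay = (2640 × £40.50 + 261 × £60.75) ÷ 60 = £2046.26.

£2046.26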